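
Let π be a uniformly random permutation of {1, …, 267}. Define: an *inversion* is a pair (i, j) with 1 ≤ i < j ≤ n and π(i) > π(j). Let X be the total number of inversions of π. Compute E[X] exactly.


Write X = Σ X_I over the C(267, 2) = 35511 pairs i < j, with X_I the indicator of one inversion.
There are 35511 indicators.
For each fixed pair i < j, the values π(i) and π(j) are two distinct elements of {1, …, 267} in uniformly random order; by symmetry P[π(i) > π(j)] = 1/2.
By linearity: E[X] = 35511 · (1/2) = C(267, 2) · (1/2) = 35511/2 = 35511/2 ≈ 17755.50000.

E[X] = 35511/2 = 17755.50000.


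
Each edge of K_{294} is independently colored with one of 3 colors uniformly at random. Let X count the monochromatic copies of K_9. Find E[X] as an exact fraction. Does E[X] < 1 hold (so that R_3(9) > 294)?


E[X] = C(294, 9) · 3^{1 − 36} = 39963546001186808 · 3^{−35} = 39963546001186808/50031545098999707.
As a reduced fraction: E[X] = 39963546001186808/50031545098999707 ≈ 0.799.
Is E[X] < 1? YES.
Since E[X] < 1, there exists a 3-coloring of K_{294} with no monochromatic K_9; hence R_3(9) > 294.

E[X] = 39963546001186808/50031545098999707 ≈ 0.799; E[X] < 1, so R_3(9) > 294.


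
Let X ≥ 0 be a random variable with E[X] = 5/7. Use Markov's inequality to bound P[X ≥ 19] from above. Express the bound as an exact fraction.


μ = E[X] = 5/7, a = 19.
Markov: P[X ≥ 19] ≤ μ/a = (5/7)/19 = 5/133.
Numerically: ≈ 0.03759.
(Since a = 19 > μ = 0.71429, the bound 5/133 is < 1 and informative.)

P[X ≥ 19] ≤ 5/133 ≈ 0.03759.


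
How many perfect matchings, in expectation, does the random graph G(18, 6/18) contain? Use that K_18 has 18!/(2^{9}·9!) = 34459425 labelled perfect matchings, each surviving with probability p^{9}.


K_18 has 18!/(2^{9}·9!) = 34459425 labelled perfect matchings.
For each such perfect matching H, let X_H = 1 if all 9 edges of H are present in G. Then P[X_H = 1] = p^{9} = (1/3)^{9} = 1/19683.
By linearity of expectation: E[X] = Σ_H E[X_H] = 34459425 · p^{9} = 34459425 · 1/19683 = 425425/243.
Numerically: E[X] ≈ 1750.72.

E[X] = 34459425 · (1/3)^{9} = 425425/243 ≈ 1750.72.


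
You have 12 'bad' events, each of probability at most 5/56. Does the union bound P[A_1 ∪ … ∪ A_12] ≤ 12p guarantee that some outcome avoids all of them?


Union bound: P[∪_{i=1}^{12} A_i] ≤ Σ_i P[A_i] ≤ 12·p = 12·(5/56) = 15/14.
Numerically: 15/14 ≈ 1.0714.
Is 15/14 < 1? NO.
Since the bound 15/14 is ≥ 1, the union bound is uninformative here; it does NOT by itself certify existence.

12·p = 15/14 ≈ 1.0714; existence NOT certified by the union bound.


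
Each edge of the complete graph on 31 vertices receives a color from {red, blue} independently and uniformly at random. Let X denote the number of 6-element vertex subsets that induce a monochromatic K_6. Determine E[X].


Let X = Σ_S X_S over the C(31, 6) = 736281 subsets S of size 6, where X_S = 1 if the K_6 on S is monochromatic.
For a fixed S, the K_6 on S has C(6, 2) = 15 edges. P[all 15 edges red] = (1/2)^15, and likewise for blue, so P[monochromatic] = 2·(1/2)^15 = 2^{1 − 15} = 1/16384.
Summing: E[X] = C(31, 6) · 2^{1 − 15} = 736281 · 1/16384 = 736281/16384.
Numerically: E[X] ≈ 44.9390.

E[X] = C(31,6)·2^(1−C(6,2)) = 736281/16384 ≈ 44.9390.


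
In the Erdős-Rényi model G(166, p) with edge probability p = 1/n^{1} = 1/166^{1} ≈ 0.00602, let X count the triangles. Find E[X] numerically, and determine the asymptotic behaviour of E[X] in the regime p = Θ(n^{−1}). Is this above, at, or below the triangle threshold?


Number of potential triangles: C(166, 3) = 748660.
Each occurs with probability p³ ≈ (0.00602)³ ≈ 2.18613e-07.
By linearity: E[X] = C(166, 3)·p³ ≈ 748660 · 2.18613e-07 ≈ 0.164.
Here α = 1, so p = 1/n is exactly at the triangle threshold p ~ 1/n. Asymptotically E[X] → c³/6 = 1³/6 = 1/6 ≈ 0.167, a bounded constant. In this regime the triangle count is asymptotically Poisson(c³/6).

E[X] ≈ 0.164; in regime p = Θ(1/n^{1}) E[X] stays bounded (at the triangle threshold p ~ 1/n).


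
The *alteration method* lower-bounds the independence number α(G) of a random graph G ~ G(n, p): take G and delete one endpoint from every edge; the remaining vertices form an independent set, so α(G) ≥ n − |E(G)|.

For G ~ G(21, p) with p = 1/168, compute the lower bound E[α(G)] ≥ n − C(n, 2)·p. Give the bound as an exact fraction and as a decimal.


E[|E(G)|] = C(21, 2)·p = 210 · (1/168) = 5/4.
E[α(G)] ≥ n − E[|E(G)|] = 21 − 5/4 = 79/4.
Numerically: ≈ 19.750000.
(This is only a lower bound; the true E[α(G)] may be larger.)

E[α(G)] ≥ 79/4 ≈ 19.750000.


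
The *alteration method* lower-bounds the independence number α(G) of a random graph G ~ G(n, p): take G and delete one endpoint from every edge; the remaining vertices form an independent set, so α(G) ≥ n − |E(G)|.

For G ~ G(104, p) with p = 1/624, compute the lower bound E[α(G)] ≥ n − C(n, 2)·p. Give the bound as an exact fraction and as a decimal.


E[|E(G)|] = C(104, 2)·p = 5356 · (1/624) = 103/12.
E[α(G)] ≥ n − E[|E(G)|] = 104 − 103/12 = 1145/12.
Numerically: ≈ 95.41667.
(This is only a lower bound; the true E[α(G)] may be larger.)

E[α(G)] ≥ 1145/12 ≈ 95.41667.


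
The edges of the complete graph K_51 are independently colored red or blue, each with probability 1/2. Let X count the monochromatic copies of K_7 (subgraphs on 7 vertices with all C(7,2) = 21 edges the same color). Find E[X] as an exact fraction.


Let X = Σ_S X_S over the C(51, 7) = 115775100 subsets S of size 7, where X_S = 1 if the K_7 on S is monochromatic.
For a fixed S, the K_7 on S has C(7, 2) = 21 edges. P[all 21 edges red] = (1/2)^21, and likewise for blue, so P[monochromatic] = 2·(1/2)^21 = 2^{1 − 21} = 1/1048576.
By linearity of expectation: E[X] = C(51, 7) · 2^{1 − 21} = 115775100 · 1/1048576 = 28943775/262144.
Numerically: E[X] ≈ 110.411739.

E[X] = C(51,7)·2^(1−C(7,2)) = 28943775/262144 ≈ 110.411739.


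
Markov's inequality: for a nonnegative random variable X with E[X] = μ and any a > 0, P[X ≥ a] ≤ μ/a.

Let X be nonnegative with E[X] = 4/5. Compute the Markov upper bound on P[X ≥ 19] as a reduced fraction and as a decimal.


μ = E[X] = 4/5, a = 19.
Markov: P[X ≥ 19] ≤ μ/a = (4/5)/19 = 4/95.
Numerically: ≈ 0.042.
(Since a = 19 > μ = 0.800, the bound 4/95 is < 1 and informative.)

P[X ≥ 19] ≤ 4/95 ≈ 0.042.


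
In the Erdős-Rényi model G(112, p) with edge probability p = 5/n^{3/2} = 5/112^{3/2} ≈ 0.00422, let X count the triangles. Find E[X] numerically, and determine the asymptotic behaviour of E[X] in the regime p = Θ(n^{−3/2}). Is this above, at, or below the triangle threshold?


Number of potential triangles: C(112, 3) = 227920.
Each occurs with probability p³ ≈ (0.00422)³ ≈ 7.50635e-08.
By linearity: E[X] = C(112, 3)·p³ ≈ 227920 · 7.50635e-08 ≈ 0.017.
Since α = 3/2 > 1, p = c/n^{3/2} = o(1/n) is below the triangle threshold p ~ 1/n. Asymptotically E[X] ~ (c³/6)·n^{3(1−α)} = (5³/6)·n^{-1.5} → 0, so by Markov's inequality G has no triangles w.h.p.

E[X] ≈ 0.017; in regime p = Θ(1/n^{3/2}) E[X] tends to 0 (below the triangle threshold p ~ 1/n).


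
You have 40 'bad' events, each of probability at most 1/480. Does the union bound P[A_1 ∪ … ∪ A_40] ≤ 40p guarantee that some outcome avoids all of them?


Union bound: P[∪_{i=1}^{40} A_i] ≤ Σ_i P[A_i] ≤ 40·p = 40·(1/480) = 1/12.
Numerically: 1/12 ≈ 0.083333.
Is 1/12 < 1? YES.
Since P[∪ A_i] ≤ 1/12 < 1, the complement has P[∩ A_i^c] ≥ 1 − 1/12 = 11/12 > 0, so some outcome avoids every A_i.

40·p = 1/12 ≈ 0.083333; existence CERTIFIED by the union bound.


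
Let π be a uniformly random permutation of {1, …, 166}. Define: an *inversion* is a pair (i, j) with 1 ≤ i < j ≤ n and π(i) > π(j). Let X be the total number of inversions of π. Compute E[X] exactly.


Write X = Σ X_I over the C(166, 2) = 13695 pairs i < j, with X_I the indicator of one inversion.
There are 13695 indicators.
For each fixed pair i < j, the values π(i) and π(j) are two distinct elements of {1, …, 166} in uniformly random order; by symmetry P[π(i) > π(j)] = 1/2.
By linearity: E[X] = 13695 · (1/2) = C(166, 2) · (1/2) = 13695/2 = 13695/2 ≈ 6847.50000.

E[X] = 13695/2 = 6847.50000.


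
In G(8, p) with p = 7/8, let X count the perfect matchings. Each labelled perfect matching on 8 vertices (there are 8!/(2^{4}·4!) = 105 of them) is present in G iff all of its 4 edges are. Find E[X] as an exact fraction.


K_8 has 8!/(2^{4}·4!) = 105 labelled perfect matchings.
For each such perfect matching H, let X_H = 1 if all 4 edges of H are present in G. Then P[X_H = 1] = p^{4} = (7/8)^{4} = 2401/4096.
Summing the indicators: E[X] = Σ_H E[X_H] = 105 · p^{4} = 105 · 2401/4096 = 252105/4096.
Numerically: E[X] ≈ 61.549.

E[X] = 105 · (7/8)^{4} = 252105/4096 ≈ 61.549.


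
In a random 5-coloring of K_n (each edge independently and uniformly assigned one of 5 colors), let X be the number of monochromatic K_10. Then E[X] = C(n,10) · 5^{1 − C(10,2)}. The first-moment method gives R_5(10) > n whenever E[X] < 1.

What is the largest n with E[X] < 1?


We need C(n, 10) · 5^{1 − 45} < 1, i.e. C(n, 10) < 5^{45 − 1} = 5684341886080801486968994140625.
Check values of n near the boundary:
  n = 5387: C(5387, 10) = 5624406917627224603154306376491; 5624406917627224603154306376491 < 5684341886080801486968994140625? YES
  n = 5388: C(5388, 10) = 5634865093375880654852250419586; 5634865093375880654852250419586 < 5684341886080801486968994140625? YES
  n = 5389: C(5389, 10) = 5645340767466558997768874792926; 5645340767466558997768874792926 < 5684341886080801486968994140625? YES
  n = 5390: C(5390, 10) = 5655833965919099070255434039753; 5655833965919099070255434039753 < 5684341886080801486968994140625? YES
  n = 5391: C(5391, 10) = 5666344714787188828795213697883; 5666344714787188828795213697883 < 5684341886080801486968994140625? YES
  n = 5392: C(5392, 10) = 5676873040158402483252283957448; 5676873040158402483252283957448 < 5684341886080801486968994140625? YES
  n = 5393: C(5393, 10) = 5687418968154238267170642278008; 5687418968154238267170642278008 < 5684341886080801486968994140625? NO
  n = 5394: C(5394, 10) = 5697982524930156243149785372878; 5697982524930156243149785372878 < 5684341886080801486968994140625? NO
The largest n with C(n, 10) < 5684341886080801486968994140625 is n = 5392 (where E[X] = 5676873040158402483252283957448/5684341886080801486968994140625 ≈ 0.99869). Hence R_5(10) > 5392, i.e. R_5(10) ≥ 5393.

Largest n = 5392; hence R_5(10) > 5392.


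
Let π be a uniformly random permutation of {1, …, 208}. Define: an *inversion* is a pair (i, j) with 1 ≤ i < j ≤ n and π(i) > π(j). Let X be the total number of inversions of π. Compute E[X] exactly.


Write X = Σ X_I over the C(208, 2) = 21528 pairs i < j, with X_I the indicator of one inversion.
There are 21528 indicators.
For each fixed pair i < j, the values π(i) and π(j) are two distinct elements of {1, …, 208} in uniformly random order; by symmetry P[π(i) > π(j)] = 1/2.
By linearity: E[X] = 21528 · (1/2) = C(208, 2) · (1/2) = 21528/2 = 10764 ≈ 10764.000000.

E[X] = 10764 = 10764.000000.


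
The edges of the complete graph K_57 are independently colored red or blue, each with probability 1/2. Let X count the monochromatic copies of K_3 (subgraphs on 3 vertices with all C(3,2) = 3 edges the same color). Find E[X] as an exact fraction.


Let X = Σ_S X_S over the C(57, 3) = 29260 subsets S of size 3, where X_S = 1 if the K_3 on S is monochromatic.
For a fixed S, the K_3 on S has C(3, 2) = 3 edges. P[all 3 edges red] = (1/2)^3, and likewise for blue, so P[monochromatic] = 2·(1/2)^3 = 2^{1 − 3} = 1/4.
Summing: E[X] = C(57, 3) · 2^{1 − 3} = 29260 · 1/4 = 7315.
Numerically: E[X] ≈ 7315.00000.

E[X] = C(57,3)·2^(1−C(3,2)) = 7315 ≈ 7315.00000.


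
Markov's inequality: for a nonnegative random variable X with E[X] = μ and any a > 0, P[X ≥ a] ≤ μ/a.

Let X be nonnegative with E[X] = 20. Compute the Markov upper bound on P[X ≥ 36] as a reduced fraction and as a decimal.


μ = E[X] = 20, a = 36.
Markov: P[X ≥ 36] ≤ μ/a = (20)/36 = 5/9.
Numerically: ≈ 0.5556.
(Since a = 36 > μ = 20.0000, the bound 5/9 is < 1 and informative.)

P[X ≥ 36] ≤ 5/9 ≈ 0.5556.


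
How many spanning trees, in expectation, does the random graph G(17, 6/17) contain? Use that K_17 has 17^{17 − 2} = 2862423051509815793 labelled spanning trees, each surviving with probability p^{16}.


K_17 has 17^{17 − 2} = 2862423051509815793 labelled spanning trees.
For each such spanning tree H, let X_H = 1 if all 16 edges of H are present in G. Then P[X_H = 1] = p^{16} = (6/17)^{16} = 2821109907456/48661191875666868481.
By linearity of expectation: E[X] = Σ_H E[X_H] = 2862423051509815793 · p^{16} = 2862423051509815793 · 2821109907456/48661191875666868481 = 2821109907456/17.
Numerically: E[X] ≈ 1.659e+11.

E[X] = 2862423051509815793 · (6/17)^{16} = 2821109907456/17 ≈ 1.659e+11.


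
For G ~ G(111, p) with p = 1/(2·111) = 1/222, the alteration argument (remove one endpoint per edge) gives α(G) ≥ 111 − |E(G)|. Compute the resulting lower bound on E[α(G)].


E[|E(G)|] = C(111, 2)·p = 6105 · (1/222) = 55/2.
E[α(G)] ≥ n − E[|E(G)|] = 111 − 55/2 = 167/2.
Numerically: ≈ 83.5000.
(This is only a lower bound; the true E[α(G)] may be larger.)

E[α(G)] ≥ 167/2 ≈ 83.5000.


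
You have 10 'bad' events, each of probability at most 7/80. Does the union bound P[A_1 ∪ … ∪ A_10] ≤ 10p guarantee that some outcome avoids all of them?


Union bound: P[∪_{i=1}^{10} A_i] ≤ Σ_i P[A_i] ≤ 10·p = 10·(7/80) = 7/8.
Numerically: 7/8 ≈ 0.875.
Is 7/8 < 1? YES.
Since P[∪ A_i] ≤ 7/8 < 1, the complement has P[∩ A_i^c] ≥ 1 − 7/8 = 1/8 > 0, so some outcome avoids every A_i.

10·p = 7/8 ≈ 0.875; existence CERTIFIED by the union bound.


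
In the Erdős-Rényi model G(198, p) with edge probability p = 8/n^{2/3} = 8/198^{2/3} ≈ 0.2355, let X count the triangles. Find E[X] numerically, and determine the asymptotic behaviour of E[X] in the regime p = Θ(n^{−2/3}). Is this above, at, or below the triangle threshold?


Number of potential triangles: C(198, 3) = 1274196.
Each occurs with probability p³ ≈ (0.2355)³ ≈ 1.305989e-02.
By linearity: E[X] = C(198, 3)·p³ ≈ 1274196 · 1.305989e-02 ≈ 16640.8620.
Since α = 2/3 < 1, p = c/n^{2/3} ≫ 1/n is above the triangle threshold p ~ 1/n. Asymptotically E[X] ~ (c³/6)·n^{3(1−α)} = (8³/6)·n^{1} → ∞; triangles are abundant w.h.p.

E[X] ≈ 16640.8620; in regime p = Θ(1/n^{2/3}) E[X] diverges (above the triangle threshold p ~ 1/n).


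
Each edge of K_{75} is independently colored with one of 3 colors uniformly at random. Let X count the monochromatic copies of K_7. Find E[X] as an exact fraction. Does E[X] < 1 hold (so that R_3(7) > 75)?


E[X] = C(75, 7) · 3^{1 − 21} = 1984829850 · 3^{−20} = 1984829850/3486784401.
As a reduced fraction: E[X] = 220536650/387420489 ≈ 0.569.
Is E[X] < 1? YES.
Since E[X] < 1, there exists a 3-coloring of K_{75} with no monochromatic K_7; hence R_3(7) > 75.

E[X] = 220536650/387420489 ≈ 0.569; E[X] < 1, so R_3(7) > 75.


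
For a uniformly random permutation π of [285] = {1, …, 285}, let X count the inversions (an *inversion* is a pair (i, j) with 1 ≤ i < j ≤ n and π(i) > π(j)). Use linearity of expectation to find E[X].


Write X = Σ X_I over the C(285, 2) = 40470 pairs i < j, with X_I the indicator of one inversion.
There are 40470 indicators.
For each fixed pair i < j, the values π(i) and π(j) are two distinct elements of {1, …, 285} in uniformly random order; by symmetry P[π(i) > π(j)] = 1/2.
By linearity: E[X] = 40470 · (1/2) = C(285, 2) · (1/2) = 40470/2 = 20235 ≈ 20235.0000.

E[X] = 20235 = 20235.0000.


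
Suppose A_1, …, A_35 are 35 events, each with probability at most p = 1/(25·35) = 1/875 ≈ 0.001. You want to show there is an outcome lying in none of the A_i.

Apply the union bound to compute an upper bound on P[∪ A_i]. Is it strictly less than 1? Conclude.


Union bound: P[∪_{i=1}^{35} A_i] ≤ Σ_i P[A_i] ≤ 35·p = 35·(1/875) = 1/25.
Numerically: 1/25 ≈ 0.040.
Is 1/25 < 1? YES.
Since P[∪ A_i] ≤ 1/25 < 1, the complement has P[∩ A_i^c] ≥ 1 − 1/25 = 24/25 > 0, so some outcome avoids every A_i.

35·p = 1/25 ≈ 0.040; existence CERTIFIED by the union bound.


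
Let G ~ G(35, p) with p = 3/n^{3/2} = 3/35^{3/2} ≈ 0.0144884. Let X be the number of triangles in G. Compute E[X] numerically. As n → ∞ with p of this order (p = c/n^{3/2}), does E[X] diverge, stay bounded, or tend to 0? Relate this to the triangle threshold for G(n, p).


Number of potential triangles: C(35, 3) = 6545.
Each occurs with probability p³ ≈ (0.0144884)³ ≈ 3.04128811e-06.
By linearity: E[X] = C(35, 3)·p³ ≈ 6545 · 3.04128811e-06 ≈ 0.019905.
Since α = 3/2 > 1, p = c/n^{3/2} = o(1/n) is below the triangle threshold p ~ 1/n. Asymptotically E[X] ~ (c³/6)·n^{3(1−α)} = (3³/6)·n^{-1.5} → 0, so by Markov's inequality G has no triangles w.h.p.

E[X] ≈ 0.019905; in regime p = Θ(1/n^{3/2}) E[X] tends to 0 (below the triangle threshold p ~ 1/n).


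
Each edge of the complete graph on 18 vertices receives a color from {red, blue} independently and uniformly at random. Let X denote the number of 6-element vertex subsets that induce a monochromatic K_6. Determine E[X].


Let X = Σ_S X_S over the C(18, 6) = 18564 subsets S of size 6, where X_S = 1 if the K_6 on S is monochromatic.
For a fixed S, the K_6 on S has C(6, 2) = 15 edges. P[all 15 edges red] = (1/2)^15, and likewise for blue, so P[monochromatic] = 2·(1/2)^15 = 2^{1 − 15} = 1/16384.
Summing: E[X] = C(18, 6) · 2^{1 − 15} = 18564 · 1/16384 = 4641/4096.
Numerically: E[X] ≈ 1.1331.

E[X] = C(18,6)·2^(1−C(6,2)) = 4641/4096 ≈ 1.1331.


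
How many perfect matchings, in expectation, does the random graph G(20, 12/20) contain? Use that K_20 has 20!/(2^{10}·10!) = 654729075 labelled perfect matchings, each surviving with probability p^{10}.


K_20 has 20!/(2^{10}·10!) = 654729075 labelled perfect matchings.
For each such perfect matching H, let X_H = 1 if all 10 edges of H are present in G. Then P[X_H = 1] = p^{10} = (3/5)^{10} = 59049/9765625.
Summing the indicators: E[X] = Σ_H E[X_H] = 654729075 · p^{10} = 654729075 · 59049/9765625 = 1546443885987/390625.
Numerically: E[X] ≈ 3.959e+06.

E[X] = 654729075 · (3/5)^{10} = 1546443885987/390625 ≈ 3.959e+06.


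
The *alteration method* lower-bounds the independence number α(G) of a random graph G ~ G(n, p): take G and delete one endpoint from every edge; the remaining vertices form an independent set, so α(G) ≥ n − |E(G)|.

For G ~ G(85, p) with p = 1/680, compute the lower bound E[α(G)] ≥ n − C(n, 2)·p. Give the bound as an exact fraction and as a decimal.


E[|E(G)|] = C(85, 2)·p = 3570 · (1/680) = 21/4.
E[α(G)] ≥ n − E[|E(G)|] = 85 − 21/4 = 319/4.
Numerically: ≈ 79.750000.
(This is only a lower bound; the true E[α(G)] may be larger.)

E[α(G)] ≥ 319/4 ≈ 79.750000.


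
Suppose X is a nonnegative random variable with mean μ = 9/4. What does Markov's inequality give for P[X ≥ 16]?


μ = E[X] = 9/4, a = 16.
Markov: P[X ≥ 16] ≤ μ/a = (9/4)/16 = 9/64.
Numerically: ≈ 0.141.
(Since a = 16 > μ = 2.250, the bound 9/64 is < 1 and informative.)

P[X ≥ 16] ≤ 9/64 ≈ 0.141.


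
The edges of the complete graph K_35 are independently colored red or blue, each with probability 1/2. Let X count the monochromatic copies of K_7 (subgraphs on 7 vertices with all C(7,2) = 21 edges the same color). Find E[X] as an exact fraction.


Let X = Σ_S X_S over the C(35, 7) = 6724520 subsets S of size 7, where X_S = 1 if the K_7 on S is monochromatic.
For a fixed S, the K_7 on S has C(7, 2) = 21 edges. P[all 21 edges red] = (1/2)^21, and likewise for blue, so P[monochromatic] = 2·(1/2)^21 = 2^{1 − 21} = 1/1048576.
By linearity: E[X] = C(35, 7) · 2^{1 − 21} = 6724520 · 1/1048576 = 840565/131072.
Numerically: E[X] ≈ 6.413.

E[X] = C(35,7)·2^(1−C(7,2)) = 840565/131072 ≈ 6.413.


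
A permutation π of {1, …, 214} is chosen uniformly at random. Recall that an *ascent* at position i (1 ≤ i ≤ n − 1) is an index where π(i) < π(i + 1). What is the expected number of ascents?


Write X = Σ X_I over i = 1, …, 213, with X_I the indicator of one ascent.
There are 213 indicators.
For each fixed i, the pair (π(i), π(i+1)) is a uniformly random ordered pair of distinct values from {1, …, 214}; by symmetry P[π(i) < π(i+1)] = 1/2.
By linearity: E[X] = 213 · (1/2) = (214 − 1) · (1/2) = 213/2 ≈ 106.500000.

E[X] = 213/2 = 106.500000.


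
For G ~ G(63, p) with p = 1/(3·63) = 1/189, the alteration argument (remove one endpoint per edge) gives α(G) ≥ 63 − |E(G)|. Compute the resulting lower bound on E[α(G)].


E[|E(G)|] = C(63, 2)·p = 1953 · (1/189) = 31/3.
E[α(G)] ≥ n − E[|E(G)|] = 63 − 31/3 = 158/3.
Numerically: ≈ 52.667.
(This is only a lower bound; the true E[α(G)] may be larger.)

E[α(G)] ≥ 158/3 ≈ 52.667.


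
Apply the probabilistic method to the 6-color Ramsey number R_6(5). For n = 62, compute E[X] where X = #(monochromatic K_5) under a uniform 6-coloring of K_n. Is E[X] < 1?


E[X] = C(62, 5) · 6^{1 − 10} = 6471002 · 6^{−9} = 6471002/10077696.
As a reduced fraction: E[X] = 3235501/5038848 ≈ 0.642.
Is E[X] < 1? YES.
Since E[X] < 1, there exists a 6-coloring of K_{62} with no monochromatic K_5; hence R_6(5) > 62.

E[X] = 3235501/5038848 ≈ 0.642; E[X] < 1, so R_6(5) > 62.


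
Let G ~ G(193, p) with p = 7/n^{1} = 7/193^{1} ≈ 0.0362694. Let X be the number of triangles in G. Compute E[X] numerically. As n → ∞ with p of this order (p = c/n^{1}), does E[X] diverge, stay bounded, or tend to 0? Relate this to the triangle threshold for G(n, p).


Number of potential triangles: C(193, 3) = 1179616.
Each occurs with probability p³ ≈ (0.0362694)³ ≈ 4.77114036e-05.
By linearity: E[X] = C(193, 3)·p³ ≈ 1179616 · 4.77114036e-05 ≈ 56.281135.
Here α = 1, so p = 7/n is exactly at the triangle threshold p ~ 1/n. Asymptotically E[X] → c³/6 = 7³/6 = 343/6 ≈ 57.166667, a bounded constant. In this regime the triangle count is asymptotically Poisson(c³/6).

E[X] ≈ 56.281135; in regime p = Θ(1/n^{1}) E[X] stays bounded (at the triangle threshold p ~ 1/n).


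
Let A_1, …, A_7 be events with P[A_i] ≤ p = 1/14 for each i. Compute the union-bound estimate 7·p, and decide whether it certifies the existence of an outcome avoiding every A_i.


Union bound: P[∪_{i=1}^{7} A_i] ≤ Σ_i P[A_i] ≤ 7·p = 7·(1/14) = 1/2.
Numerically: 1/2 ≈ 0.5000.
Is 1/2 < 1? YES.
Since P[∪ A_i] ≤ 1/2 < 1, the complement has P[∩ A_i^c] ≥ 1 − 1/2 = 1/2 > 0, so some outcome avoids every A_i.

7·p = 1/2 ≈ 0.5000; existence CERTIFIED by the union bound.


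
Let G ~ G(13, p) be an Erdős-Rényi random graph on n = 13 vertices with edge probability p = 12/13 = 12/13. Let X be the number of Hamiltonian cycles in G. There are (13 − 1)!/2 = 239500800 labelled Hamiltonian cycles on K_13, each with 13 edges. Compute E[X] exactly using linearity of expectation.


K_13 has (13 − 1)!/2 = 239500800 labelled Hamiltonian cycles.
For each such Hamiltonian cycle H, let X_H = 1 if all 13 edges of H are present in G. Then P[X_H = 1] = p^{13} = (12/13)^{13} = 106993205379072/302875106592253.
Summing the indicators: E[X] = Σ_H E[X_H] = 239500800 · p^{13} = 239500800 · 106993205379072/302875106592253 = 25624958282852047257600/302875106592253.
Numerically: E[X] ≈ 8.4606e+07.

E[X] = 239500800 · (12/13)^{13} = 25624958282852047257600/302875106592253 ≈ 8.4606e+07.


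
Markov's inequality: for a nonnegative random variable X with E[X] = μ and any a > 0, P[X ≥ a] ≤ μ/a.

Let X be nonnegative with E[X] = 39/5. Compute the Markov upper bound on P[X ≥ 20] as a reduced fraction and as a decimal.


μ = E[X] = 39/5, a = 20.
Markov: P[X ≥ 20] ≤ μ/a = (39/5)/20 = 39/100.
Numerically: ≈ 0.39000.
(Since a = 20 > μ = 7.80000, the bound 39/100 is < 1 and informative.)

P[X ≥ 20] ≤ 39/100 ≈ 0.39000.


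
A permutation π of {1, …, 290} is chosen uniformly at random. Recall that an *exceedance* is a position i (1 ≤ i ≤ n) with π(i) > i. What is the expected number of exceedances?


Write X = Σ_{i=1}^{290} X_i, where X_i = 1_{π(i) > i}.
For each fixed i, π(i) is uniform over {1, …, 290} (marginal of a uniform permutation), so P[π(i) > i] = (n − i)/n. Summing: Σ_{i=1}^{290} (n − i)/n = (0 + 1 + … + 289)/290 = 290(290 − 1)/(2·290) = (290 − 1)/2.
Hence E[X] = Σ_{i=1}^{290} (290 − i)/290 = 289/2 ≈ 144.50000.

E[X] = 289/2 = 144.50000.


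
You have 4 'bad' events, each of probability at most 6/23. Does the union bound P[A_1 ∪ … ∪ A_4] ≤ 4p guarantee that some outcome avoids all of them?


Union bound: P[∪_{i=1}^{4} A_i] ≤ Σ_i P[A_i] ≤ 4·p = 4·(6/23) = 24/23.
Numerically: 24/23 ≈ 1.043.
Is 24/23 < 1? NO.
Since the bound 24/23 is ≥ 1, the union bound is uninformative here; it does NOT by itself certify existence.

4·p = 24/23 ≈ 1.043; existence NOT certified by the union bound.


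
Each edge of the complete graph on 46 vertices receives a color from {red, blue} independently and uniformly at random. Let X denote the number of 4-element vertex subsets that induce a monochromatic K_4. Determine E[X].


Let X = Σ_S X_S over the C(46, 4) = 163185 subsets S of size 4, where X_S = 1 if the K_4 on S is monochromatic.
For a fixed S, the K_4 on S has C(4, 2) = 6 edges. P[all 6 edges red] = (1/2)^6, and likewise for blue, so P[monochromatic] = 2·(1/2)^6 = 2^{1 − 6} = 1/32.
By linearity: E[X] = C(46, 4) · 2^{1 − 6} = 163185 · 1/32 = 163185/32.
Numerically: E[X] ≈ 5099.53125.

E[X] = C(46,4)·2^(1−C(4,2)) = 163185/32 ≈ 5099.53125.


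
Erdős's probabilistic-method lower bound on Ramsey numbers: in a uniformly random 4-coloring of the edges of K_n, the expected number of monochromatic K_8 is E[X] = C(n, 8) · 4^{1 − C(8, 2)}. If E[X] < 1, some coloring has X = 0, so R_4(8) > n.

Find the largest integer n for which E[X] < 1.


We need C(n, 8) · 4^{1 − 28} < 1, i.e. C(n, 8) < 4^{28 − 1} = 18014398509481984.
Check values of n near the boundary:
  n = 407: C(407, 8) = 17424959239309050; 17424959239309050 < 18014398509481984? YES
  n = 408: C(408, 8) = 17773458424095231; 17773458424095231 < 18014398509481984? YES
  n = 409: C(409, 8) = 18128041135797879; 18128041135797879 < 18014398509481984? NO
The largest n with C(n, 8) < 18014398509481984 is n = 408 (where E[X] = 17773458424095231/18014398509481984 ≈ 0.987). Hence R_4(8) > 408, i.e. R_4(8) ≥ 409.

Largest n = 408; hence R_4(8) > 408.


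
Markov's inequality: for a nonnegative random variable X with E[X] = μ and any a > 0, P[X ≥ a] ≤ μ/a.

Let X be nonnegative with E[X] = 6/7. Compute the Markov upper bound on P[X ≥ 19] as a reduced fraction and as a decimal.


μ = E[X] = 6/7, a = 19.
Markov: P[X ≥ 19] ≤ μ/a = (6/7)/19 = 6/133.
Numerically: ≈ 0.045.
(Since a = 19 > μ = 0.857, the bound 6/133 is < 1 and informative.)

P[X ≥ 19] ≤ 6/133 ≈ 0.045.


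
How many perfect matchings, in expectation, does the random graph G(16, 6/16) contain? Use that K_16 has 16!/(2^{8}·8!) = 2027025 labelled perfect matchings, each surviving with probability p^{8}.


K_16 has 16!/(2^{8}·8!) = 2027025 labelled perfect matchings.
For each such perfect matching H, let X_H = 1 if all 8 edges of H are present in G. Then P[X_H = 1] = p^{8} = (3/8)^{8} = 6561/16777216.
Summing the indicators: E[X] = Σ_H E[X_H] = 2027025 · p^{8} = 2027025 · 6561/16777216 = 13299311025/16777216.
Numerically: E[X] ≈ 792.701.

E[X] = 2027025 · (3/8)^{8} = 13299311025/16777216 ≈ 792.701.


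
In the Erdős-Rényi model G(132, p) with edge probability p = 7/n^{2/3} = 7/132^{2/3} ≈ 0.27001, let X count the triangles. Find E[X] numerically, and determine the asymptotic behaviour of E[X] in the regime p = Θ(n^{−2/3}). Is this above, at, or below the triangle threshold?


Number of potential triangles: C(132, 3) = 374660.
Each occurs with probability p³ ≈ (0.27001)³ ≈ 1.9685491e-02.
By linearity: E[X] = C(132, 3)·p³ ≈ 374660 · 1.9685491e-02 ≈ 7375.36616.
Since α = 2/3 < 1, p = c/n^{2/3} ≫ 1/n is above the triangle threshold p ~ 1/n. Asymptotically E[X] ~ (c³/6)·n^{3(1−α)} = (7³/6)·n^{1} → ∞; triangles are abundant w.h.p.

E[X] ≈ 7375.36616; in regime p = Θ(1/n^{2/3}) E[X] diverges (above the triangle threshold p ~ 1/n).


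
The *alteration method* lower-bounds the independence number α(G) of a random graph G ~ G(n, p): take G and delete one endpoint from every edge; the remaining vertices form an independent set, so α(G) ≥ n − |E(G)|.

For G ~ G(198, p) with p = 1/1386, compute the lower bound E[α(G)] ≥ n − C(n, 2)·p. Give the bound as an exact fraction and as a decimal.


E[|E(G)|] = C(198, 2)·p = 19503 · (1/1386) = 197/14.
E[α(G)] ≥ n − E[|E(G)|] = 198 − 197/14 = 2575/14.
Numerically: ≈ 183.929.
(This is only a lower bound; the true E[α(G)] may be larger.)

E[α(G)] ≥ 2575/14 ≈ 183.929.


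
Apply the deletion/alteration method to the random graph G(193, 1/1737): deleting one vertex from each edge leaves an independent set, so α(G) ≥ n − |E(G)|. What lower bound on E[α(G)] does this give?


E[|E(G)|] = C(193, 2)·p = 18528 · (1/1737) = 32/3.
E[α(G)] ≥ n − E[|E(G)|] = 193 − 32/3 = 547/3.
Numerically: ≈ 182.3333.
(This is only a lower bound; the true E[α(G)] may be larger.)

E[α(G)] ≥ 547/3 ≈ 182.3333.


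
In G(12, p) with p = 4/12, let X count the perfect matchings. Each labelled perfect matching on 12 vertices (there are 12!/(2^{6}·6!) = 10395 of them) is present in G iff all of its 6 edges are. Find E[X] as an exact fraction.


K_12 has 12!/(2^{6}·6!) = 10395 labelled perfect matchings.
For each such perfect matching H, let X_H = 1 if all 6 edges of H are present in G. Then P[X_H = 1] = p^{6} = (1/3)^{6} = 1/729.
By linearity of expectation: E[X] = Σ_H E[X_H] = 10395 · p^{6} = 10395 · 1/729 = 385/27.
Numerically: E[X] ≈ 14.2593.

E[X] = 10395 · (1/3)^{6} = 385/27 ≈ 14.2593.


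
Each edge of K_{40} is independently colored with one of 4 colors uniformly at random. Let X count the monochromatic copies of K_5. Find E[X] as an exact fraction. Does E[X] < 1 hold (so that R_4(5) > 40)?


E[X] = C(40, 5) · 4^{1 − 10} = 658008 · 4^{−9} = 658008/262144.
As a reduced fraction: E[X] = 82251/32768 ≈ 2.510101.
Is E[X] < 1? NO.
Since E[X] ≥ 1, the first-moment bound is inconclusive at n = 40; it does NOT by itself certify R_4(5) > 40.

E[X] = 82251/32768 ≈ 2.510101; E[X] ≥ 1; first-moment method inconclusive here.


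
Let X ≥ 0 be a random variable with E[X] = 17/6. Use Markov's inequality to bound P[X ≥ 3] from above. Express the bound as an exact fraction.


μ = E[X] = 17/6, a = 3.
Markov: P[X ≥ 3] ≤ μ/a = (17/6)/3 = 17/18.
Numerically: ≈ 0.944.
(Since a = 3 > μ = 2.833, the bound 17/18 is < 1 and informative.)

P[X ≥ 3] ≤ 17/18 ≈ 0.944.


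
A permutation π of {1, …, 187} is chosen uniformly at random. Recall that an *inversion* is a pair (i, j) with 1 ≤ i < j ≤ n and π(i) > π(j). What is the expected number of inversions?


Write X = Σ X_I over the C(187, 2) = 17391 pairs i < j, with X_I the indicator of one inversion.
There are 17391 indicators.
For each fixed pair i < j, the values π(i) and π(j) are two distinct elements of {1, …, 187} in uniformly random order; by symmetry P[π(i) > π(j)] = 1/2.
By linearity: E[X] = 17391 · (1/2) = C(187, 2) · (1/2) = 17391/2 = 17391/2 ≈ 8695.500.

E[X] = 17391/2 = 8695.500.


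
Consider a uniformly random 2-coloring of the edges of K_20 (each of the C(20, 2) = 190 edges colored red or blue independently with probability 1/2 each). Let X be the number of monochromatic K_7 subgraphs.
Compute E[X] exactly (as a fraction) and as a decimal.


Let X = Σ_S X_S over the C(20, 7) = 77520 subsets S of size 7, where X_S = 1 if the K_7 on S is monochromatic.
For a fixed S, the K_7 on S has C(7, 2) = 21 edges. P[all 21 edges red] = (1/2)^21, and likewise for blue, so P[monochromatic] = 2·(1/2)^21 = 2^{1 − 21} = 1/1048576.
By linearity of expectation: E[X] = C(20, 7) · 2^{1 − 21} = 77520 · 1/1048576 = 4845/65536.
Numerically: E[X] ≈ 0.074.

E[X] = C(20,7)·2^(1−C(7,2)) = 4845/65536 ≈ 0.074.


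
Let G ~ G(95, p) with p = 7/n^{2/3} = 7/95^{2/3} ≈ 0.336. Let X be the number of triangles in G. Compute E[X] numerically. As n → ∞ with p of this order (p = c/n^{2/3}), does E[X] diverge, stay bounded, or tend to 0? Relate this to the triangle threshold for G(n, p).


Number of potential triangles: C(95, 3) = 138415.
Each occurs with probability p³ ≈ (0.336)³ ≈ 3.80055e-02.
By linearity: E[X] = C(95, 3)·p³ ≈ 138415 · 3.80055e-02 ≈ 5260.537.
Since α = 2/3 < 1, p = c/n^{2/3} ≫ 1/n is above the triangle threshold p ~ 1/n. Asymptotically E[X] ~ (c³/6)·n^{3(1−α)} = (7³/6)·n^{1} → ∞; triangles are abundant w.h.p.

E[X] ≈ 5260.537; in regime p = Θ(1/n^{2/3}) E[X] diverges (above the triangle threshold p ~ 1/n).


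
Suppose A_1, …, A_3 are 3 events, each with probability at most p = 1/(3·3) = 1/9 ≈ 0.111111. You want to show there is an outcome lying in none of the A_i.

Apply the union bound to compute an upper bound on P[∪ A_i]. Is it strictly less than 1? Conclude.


Union bound: P[∪_{i=1}^{3} A_i] ≤ Σ_i P[A_i] ≤ 3·p = 3·(1/9) = 1/3.
Numerically: 1/3 ≈ 0.333333.
Is 1/3 < 1? YES.
Since P[∪ A_i] ≤ 1/3 < 1, the complement has P[∩ A_i^c] ≥ 1 − 1/3 = 2/3 > 0, so some outcome avoids every A_i.

3·p = 1/3 ≈ 0.333333; existence CERTIFIED by the union bound.


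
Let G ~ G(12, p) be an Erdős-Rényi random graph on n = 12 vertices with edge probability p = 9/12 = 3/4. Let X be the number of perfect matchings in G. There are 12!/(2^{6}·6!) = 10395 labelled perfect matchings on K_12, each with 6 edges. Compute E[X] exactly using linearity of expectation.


K_12 has 12!/(2^{6}·6!) = 10395 labelled perfect matchings.
For each such perfect matching H, let X_H = 1 if all 6 edges of H are present in G. Then P[X_H = 1] = p^{6} = (3/4)^{6} = 729/4096.
By linearity: E[X] = Σ_H E[X_H] = 10395 · p^{6} = 10395 · 729/4096 = 7577955/4096.
Numerically: E[X] ≈ 1850.1.

E[X] = 10395 · (3/4)^{6} = 7577955/4096 ≈ 1850.1.


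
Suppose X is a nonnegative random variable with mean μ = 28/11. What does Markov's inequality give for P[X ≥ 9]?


μ = E[X] = 28/11, a = 9.
Markov: P[X ≥ 9] ≤ μ/a = (28/11)/9 = 28/99.
Numerically: ≈ 0.283.
(Since a = 9 > μ = 2.545, the bound 28/99 is < 1 and informative.)

P[X ≥ 9] ≤ 28/99 ≈ 0.283.


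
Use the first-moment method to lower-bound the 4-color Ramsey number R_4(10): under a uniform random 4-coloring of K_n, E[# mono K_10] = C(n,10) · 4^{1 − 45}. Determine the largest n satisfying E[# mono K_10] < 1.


We need C(n, 10) · 4^{1 − 45} < 1, i.e. C(n, 10) < 4^{45 − 1} = 309485009821345068724781056.
Check values of n near the boundary:
  n = 2019: C(2019, 10) = 303322949179835278009229628; 303322949179835278009229628 < 309485009821345068724781056? YES
  n = 2020: C(2020, 10) = 304832018578739931133653656; 304832018578739931133653656 < 309485009821345068724781056? YES
  n = 2021: C(2021, 10) = 306347841644770462864800616; 306347841644770462864800616 < 309485009821345068724781056? YES
  n = 2022: C(2022, 10) = 307870445231474093395937796; 307870445231474093395937796 < 309485009821345068724781056? YES
  n = 2023: C(2023, 10) = 309399856285778485315440716; 309399856285778485315440716 < 309485009821345068724781056? YES
  n = 2024: C(2024, 10) = 310936101848269937576192656; 310936101848269937576192656 < 309485009821345068724781056? NO
  n = 2025: C(2025, 10) = 312479209053472269772600560; 312479209053472269772600560 < 309485009821345068724781056? NO
The largest n with C(n, 10) < 309485009821345068724781056 is n = 2023 (where E[X] = 77349964071444621328860179/77371252455336267181195264 ≈ 0.99972). Hence R_4(10) > 2023, i.e. R_4(10) ≥ 2024.

Largest n = 2023; hence R_4(10) > 2023.


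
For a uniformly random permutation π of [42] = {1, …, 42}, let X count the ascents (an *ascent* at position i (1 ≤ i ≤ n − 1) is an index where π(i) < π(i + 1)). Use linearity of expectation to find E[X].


Write X = Σ X_I over i = 1, …, 41, with X_I the indicator of one ascent.
There are 41 indicators.
For each fixed i, the pair (π(i), π(i+1)) is a uniformly random ordered pair of distinct values from {1, …, 42}; by symmetry P[π(i) < π(i+1)] = 1/2.
By linearity: E[X] = 41 · (1/2) = (42 − 1) · (1/2) = 41/2 ≈ 20.500000.

E[X] = 41/2 = 20.500000.


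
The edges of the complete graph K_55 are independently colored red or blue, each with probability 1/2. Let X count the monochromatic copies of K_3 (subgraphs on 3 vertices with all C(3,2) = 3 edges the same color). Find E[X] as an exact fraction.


Let X = Σ_S X_S over the C(55, 3) = 26235 subsets S of size 3, where X_S = 1 if the K_3 on S is monochromatic.
For a fixed S, the K_3 on S has C(3, 2) = 3 edges. P[all 3 edges red] = (1/2)^3, and likewise for blue, so P[monochromatic] = 2·(1/2)^3 = 2^{1 − 3} = 1/4.
By linearity: E[X] = C(55, 3) · 2^{1 − 3} = 26235 · 1/4 = 26235/4.
Numerically: E[X] ≈ 6558.750.

E[X] = C(55,3)·2^(1−C(3,2)) = 26235/4 ≈ 6558.750.


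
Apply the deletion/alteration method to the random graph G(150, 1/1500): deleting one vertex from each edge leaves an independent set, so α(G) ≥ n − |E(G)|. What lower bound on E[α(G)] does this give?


E[|E(G)|] = C(150, 2)·p = 11175 · (1/1500) = 149/20.
E[α(G)] ≥ n − E[|E(G)|] = 150 − 149/20 = 2851/20.
Numerically: ≈ 142.550.
(This is only a lower bound; the true E[α(G)] may be larger.)

E[α(G)] ≥ 2851/20 ≈ 142.550.


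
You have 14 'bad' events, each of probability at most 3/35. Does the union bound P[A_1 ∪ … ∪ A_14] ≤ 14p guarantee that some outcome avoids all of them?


Union bound: P[∪_{i=1}^{14} A_i] ≤ Σ_i P[A_i] ≤ 14·p = 14·(3/35) = 6/5.
Numerically: 6/5 ≈ 1.200.
Is 6/5 < 1? NO.
Since the bound 6/5 is ≥ 1, the union bound is uninformative here; it does NOT by itself certify existence.

14·p = 6/5 ≈ 1.200; existence NOT certified by the union bound.


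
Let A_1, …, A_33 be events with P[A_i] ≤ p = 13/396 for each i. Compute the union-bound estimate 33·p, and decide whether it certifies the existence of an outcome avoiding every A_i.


Union bound: P[∪_{i=1}^{33} A_i] ≤ Σ_i P[A_i] ≤ 33·p = 33·(13/396) = 13/12.
Numerically: 13/12 ≈ 1.083.
Is 13/12 < 1? NO.
Since the bound 13/12 is ≥ 1, the union bound is uninformative here; it does NOT by itself certify existence.

33·p = 13/12 ≈ 1.083; existence NOT certified by the union bound.


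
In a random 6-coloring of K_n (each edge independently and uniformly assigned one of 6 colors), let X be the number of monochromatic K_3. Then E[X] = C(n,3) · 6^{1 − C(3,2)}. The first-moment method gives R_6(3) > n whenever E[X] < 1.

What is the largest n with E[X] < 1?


We need C(n, 3) · 6^{1 − 3} < 1, i.e. C(n, 3) < 6^{3 − 1} = 36.
Check values of n near the boundary:
  n = 3: C(3, 3) = 1; 1 < 36? YES
  n = 4: C(4, 3) = 4; 4 < 36? YES
  n = 5: C(5, 3) = 10; 10 < 36? YES
  n = 6: C(6, 3) = 20; 20 < 36? YES
  n = 7: C(7, 3) = 35; 35 < 36? YES
  n = 8: C(8, 3) = 56; 56 < 36? NO
The largest n with C(n, 3) < 36 is n = 7 (where E[X] = 35/36 ≈ 0.97222). Hence R_6(3) > 7, i.e. R_6(3) ≥ 8.

Largest n = 7; hence R_6(3) > 7.


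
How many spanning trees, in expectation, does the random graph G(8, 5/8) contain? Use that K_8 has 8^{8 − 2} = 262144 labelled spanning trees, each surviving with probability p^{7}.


K_8 has 8^{8 − 2} = 262144 labelled spanning trees.
For each such spanning tree H, let X_H = 1 if all 7 edges of H are present in G. Then P[X_H = 1] = p^{7} = (5/8)^{7} = 78125/2097152.
By linearity: E[X] = Σ_H E[X_H] = 262144 · p^{7} = 262144 · 78125/2097152 = 78125/8.
Numerically: E[X] ≈ 9766.

E[X] = 262144 · (5/8)^{7} = 78125/8 ≈ 9766.
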